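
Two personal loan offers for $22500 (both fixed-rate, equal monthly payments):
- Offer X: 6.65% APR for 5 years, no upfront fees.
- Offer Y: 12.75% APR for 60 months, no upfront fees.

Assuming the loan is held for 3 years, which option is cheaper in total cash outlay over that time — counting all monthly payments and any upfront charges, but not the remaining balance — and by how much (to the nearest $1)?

Offer X by $2,421

Offer X: monthly rate = 6.65%/12 = 0.0055417; payment = 22,500 × 0.0055417 / (1 − (1+0.0055417)^−60) = $441.82.
Offer Y: at 12.75% the monthly rate is 0.0106250, so the payment is 22,500 × 0.0106250 / (1 − 1.0106250^−60) = $509.07.
Over 36 months: Offer X costs 36 × $441.82 = $15,905.52; Offer Y costs 36 × $509.07 = $18,326.52.
Offer X is cheaper by $18,326.52 − $15,905.52 = $2,421.00.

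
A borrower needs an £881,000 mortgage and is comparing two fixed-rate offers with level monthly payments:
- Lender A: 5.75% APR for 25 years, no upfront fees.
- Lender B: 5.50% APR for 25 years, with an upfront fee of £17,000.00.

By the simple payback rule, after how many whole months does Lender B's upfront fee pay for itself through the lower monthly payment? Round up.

Lender A: monthly rate = 5.75%/12 = 0.0047917; payment = 881,000 × 0.0047917 / (1 − (1+0.0047917)^−300) = £5,542.43.
Lender B: monthly rate = 5.5%/12 = 0.0045833; payment = 881,000 × 0.0045833 / (1 − (1+0.0045833)^−300) = £5,410.11.
Monthly savings = £5,542.43 − £5,410.11 = £132.32.
Break-even = £17,000.00 / £132.32 = 128.48 → 129 months.

129 months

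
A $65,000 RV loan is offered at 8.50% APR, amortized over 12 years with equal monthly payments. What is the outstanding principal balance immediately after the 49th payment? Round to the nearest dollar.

$49,768

With monthly rate i = 8.5%/12 = 0.0070833, the balance after k of n payments is P · [(1+i)^n − (1+i)^k] / [(1+i)^n − 1].
(1+0.0070833)^144 = 2.76324156 and (1+0.0070833)^49 = 1.41320455, so the balance is 65,000 × (2.76324156 − 1.41320455) / (2.76324156 − 1) = $49,767.66.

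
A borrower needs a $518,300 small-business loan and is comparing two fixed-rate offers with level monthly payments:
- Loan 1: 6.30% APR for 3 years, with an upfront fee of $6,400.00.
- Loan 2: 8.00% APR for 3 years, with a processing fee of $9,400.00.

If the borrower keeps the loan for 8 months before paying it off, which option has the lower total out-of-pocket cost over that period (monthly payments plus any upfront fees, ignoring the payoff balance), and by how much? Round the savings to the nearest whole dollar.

Loan 1: monthly rate = 6.3%/12 = 0.0052500; payment = 518,300 × 0.0052500 / (1 − (1+0.0052500)^−36) = $15,838.24.
Loan 2: monthly rate = 8%/12 = 0.0066667; payment = 518,300 × 0.0066667 / (1 − (1+0.0066667)^−36) = $16,241.64.
Over 8 months: Loan 1 costs 8 × $15,838.24 + $6,400.00 = $133,105.92; Loan 2 costs 8 × $16,241.64 + $9,400.00 = $139,333.12.
Loan 1 is cheaper by $139,333.12 − $133,105.92 = $6,227.20.

Loan 1 by $6,227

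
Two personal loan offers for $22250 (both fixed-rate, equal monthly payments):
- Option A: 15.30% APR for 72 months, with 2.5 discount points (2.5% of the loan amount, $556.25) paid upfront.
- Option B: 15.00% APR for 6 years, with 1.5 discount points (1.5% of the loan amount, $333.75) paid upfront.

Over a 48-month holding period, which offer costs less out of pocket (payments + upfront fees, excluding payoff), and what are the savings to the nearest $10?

Option A: monthly rate = 15.3%/12 = 0.0127500; payment = 22,250 × 0.0127500 / (1 − (1+0.0127500)^−72) = $474.11.
Option B: monthly rate = 15%/12 = 0.0125000; payment = 22,250 × 0.0125000 / (1 − (1+0.0125000)^−72) = $470.48.
Over 48 months: Option A costs 48 × $474.11 + $556.25 = $23,313.53; Option B costs 48 × $470.48 + $333.75 = $22,916.79.
Option B is cheaper by $23,313.53 − $22,916.79 = $396.74.

Option B by $400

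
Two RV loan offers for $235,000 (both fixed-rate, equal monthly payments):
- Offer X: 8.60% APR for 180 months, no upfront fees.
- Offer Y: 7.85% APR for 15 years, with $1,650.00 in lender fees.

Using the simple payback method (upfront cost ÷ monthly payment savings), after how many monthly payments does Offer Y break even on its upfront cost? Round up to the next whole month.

Offer X: at 8.60% the monthly rate is 0.0071667, so the payment is 235,000 × 0.0071667 / (1 − 1.0071667^−180) = $2,327.93.
Offer Y: monthly rate = 7.85%/12 = 0.0065417; payment = 235,000 × 0.0065417 / (1 − (1+0.0065417)^−180) = $2,225.48.
Monthly savings = $2,327.93 − $2,225.48 = $102.45.
Break-even = $1,650.00 / $102.45 = 16.11 → 17 months.

17 months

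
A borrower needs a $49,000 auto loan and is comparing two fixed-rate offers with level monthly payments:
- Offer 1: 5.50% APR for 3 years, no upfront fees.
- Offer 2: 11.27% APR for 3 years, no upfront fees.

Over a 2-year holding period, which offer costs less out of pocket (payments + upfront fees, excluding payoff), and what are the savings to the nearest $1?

Offer 1: at 5.50% the monthly rate is 0.0045833, so the payment is 49,000 × 0.0045833 / (1 − 1.0045833^−36) = $1,479.60.
Offer 2: at 11.27% the monthly rate is 0.0093917, so the payment is 49,000 × 0.0093917 / (1 − 1.0093917^−36) = $1,610.47.
Over 24 months: Offer 1 costs 24 × $1,479.60 = $35,510.40; Offer 2 costs 24 × $1,610.47 = $38,651.28.
Offer 1 is cheaper by $38,651.28 − $35,510.40 = $3,140.88.

Offer 1 by $3,141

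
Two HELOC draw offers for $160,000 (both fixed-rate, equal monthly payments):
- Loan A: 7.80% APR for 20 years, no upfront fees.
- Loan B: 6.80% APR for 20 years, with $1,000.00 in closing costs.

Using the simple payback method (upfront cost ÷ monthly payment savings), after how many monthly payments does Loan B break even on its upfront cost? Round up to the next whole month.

11 months

Loan A: at 7.80% the monthly rate is 0.0065000, so the payment is 160,000 × 0.0065000 / (1 − 1.0065000^−240) = $1,318.46.
Loan B: at 6.80% the monthly rate is 0.0056667, so the payment is 160,000 × 0.0056667 / (1 − 1.0056667^−240) = $1,221.34.
Monthly savings = $1,318.46 − $1,221.34 = $97.12.
Break-even = $1,000.00 / $97.12 = 10.30 → 11 months.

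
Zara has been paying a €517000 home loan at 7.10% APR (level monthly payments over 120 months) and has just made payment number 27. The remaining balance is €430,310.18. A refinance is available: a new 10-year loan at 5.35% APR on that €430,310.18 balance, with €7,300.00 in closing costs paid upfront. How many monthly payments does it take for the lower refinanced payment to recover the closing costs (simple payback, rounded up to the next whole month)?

Current payment = 517,000 × 7.1%/12 / (1 − (1+0.0059167)^−120) = €6,029.49.
Refinanced payment = 430,310.18 × 0.0044583 / (1 − (1+0.0044583)^−120) = €4,638.08.
Monthly savings = €6,029.49 − €4,638.08 = €1,391.41.
Break-even = €7,300.00 / €1,391.41 = 5.25 → 6 months.

6 months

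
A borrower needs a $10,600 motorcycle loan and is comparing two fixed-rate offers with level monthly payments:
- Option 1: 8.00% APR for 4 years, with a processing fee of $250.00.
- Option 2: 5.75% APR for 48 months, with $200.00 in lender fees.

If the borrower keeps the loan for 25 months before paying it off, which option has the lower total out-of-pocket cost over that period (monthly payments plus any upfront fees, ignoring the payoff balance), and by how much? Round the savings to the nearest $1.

Option 1: monthly rate = 8%/12 = 0.0066667; payment = 10,600 × 0.0066667 / (1 − (1+0.0066667)^−48) = $258.78.
Option 2: monthly rate = 5.75%/12 = 0.0047917; payment = 10,600 × 0.0047917 / (1 − (1+0.0047917)^−48) = $247.73.
Over 25 months: Option 1 costs 25 × $258.78 + $250.00 = $6,719.50; Option 2 costs 25 × $247.73 + $200.00 = $6,393.25.
Option 2 is cheaper by $6,719.50 − $6,393.25 = $326.25.

Option 2 by $326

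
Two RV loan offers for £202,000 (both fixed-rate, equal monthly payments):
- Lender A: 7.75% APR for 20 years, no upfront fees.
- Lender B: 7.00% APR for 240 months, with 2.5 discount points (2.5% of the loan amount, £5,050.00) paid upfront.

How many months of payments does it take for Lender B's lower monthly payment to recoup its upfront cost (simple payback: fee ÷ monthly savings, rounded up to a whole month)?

55 months

Lender A: at 7.75% the monthly rate is 0.0064583, so the payment is 202,000 × 0.0064583 / (1 − 1.0064583^−240) = £1,658.32.
Lender B: at 7.00% the monthly rate is 0.0058333, so the payment is 202,000 × 0.0058333 / (1 − 1.0058333^−240) = £1,566.10.
Monthly savings = £1,658.32 − £1,566.10 = £92.22.
Break-even = £5,050.00 / £92.22 = 54.76 → 55 months.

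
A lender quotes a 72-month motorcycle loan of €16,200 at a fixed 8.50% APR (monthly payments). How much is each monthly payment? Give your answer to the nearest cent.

At 8.50% the monthly rate is 0.0070833, so the payment is 16,200 × 0.0070833 / (1 − 1.0070833^−72) = €288.01.

€288.01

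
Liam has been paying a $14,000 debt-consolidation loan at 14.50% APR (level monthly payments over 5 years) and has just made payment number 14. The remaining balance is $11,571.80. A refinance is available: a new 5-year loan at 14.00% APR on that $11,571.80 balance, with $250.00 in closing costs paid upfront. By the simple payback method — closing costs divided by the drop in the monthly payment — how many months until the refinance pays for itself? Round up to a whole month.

Current payment = 14,000 × 14.5%/12 / (1 − (1+0.0120833)^−60) = $329.40.
Refinanced payment = 11,571.80 × 0.0116667 / (1 − (1+0.0116667)^−60) = $269.26.
Monthly savings = $329.40 − $269.26 = $60.14.
Break-even = $250.00 / $60.14 = 4.16 → 5 months.

5 months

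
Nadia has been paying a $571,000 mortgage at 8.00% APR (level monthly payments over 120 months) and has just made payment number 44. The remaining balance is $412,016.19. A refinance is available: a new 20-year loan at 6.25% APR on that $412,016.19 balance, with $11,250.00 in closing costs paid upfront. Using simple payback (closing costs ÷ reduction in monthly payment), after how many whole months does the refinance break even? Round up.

3 months

Current payment = 571,000 × 8%/12 / (1 − (1+0.0066667)^−120) = $6,927.81.
Refinanced payment = 412,016.19 × 0.0052083 / (1 − (1+0.0052083)^−240) = $3,011.54.
Monthly savings = $6,927.81 − $3,011.54 = $3,916.27.
Break-even = $11,250.00 / $3,916.27 = 2.87 → 3 months.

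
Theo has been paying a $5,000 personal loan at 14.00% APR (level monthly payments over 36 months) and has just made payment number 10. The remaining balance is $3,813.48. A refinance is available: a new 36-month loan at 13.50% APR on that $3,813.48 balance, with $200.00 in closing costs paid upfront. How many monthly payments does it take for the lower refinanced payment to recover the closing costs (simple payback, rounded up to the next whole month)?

Current payment = 5,000 × 14%/12 / (1 − (1+0.0116667)^−36) = $170.89.
Refinanced payment = 3,813.48 × 0.0112500 / (1 − (1+0.0112500)^−36) = $129.41.
Monthly savings = $170.89 − $129.41 = $41.48.
Break-even = $200.00 / $41.48 = 4.82 → 5 months.

5 months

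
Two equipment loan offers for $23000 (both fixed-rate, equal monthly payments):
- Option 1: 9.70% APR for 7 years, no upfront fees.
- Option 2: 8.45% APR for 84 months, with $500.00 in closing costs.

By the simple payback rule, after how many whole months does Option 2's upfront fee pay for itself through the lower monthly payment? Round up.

Option 1: monthly rate = 9.7%/12 = 0.0080833; payment = 23,000 × 0.0080833 / (1 − (1+0.0080833)^−84) = $378.27.
Option 2: monthly rate = 8.45%/12 = 0.0070417; payment = 23,000 × 0.0070417 / (1 − (1+0.0070417)^−84) = $363.66.
Monthly savings = $378.27 − $363.66 = $14.61.
Break-even = $500.00 / $14.61 = 34.22 → 35 months.

35 months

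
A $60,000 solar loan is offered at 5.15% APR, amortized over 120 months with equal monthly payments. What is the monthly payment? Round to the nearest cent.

At 5.15% the monthly rate is 0.0042917, so the payment is 60,000 × 0.0042917 / (1 − 1.0042917^−120) = $640.80.

$640.80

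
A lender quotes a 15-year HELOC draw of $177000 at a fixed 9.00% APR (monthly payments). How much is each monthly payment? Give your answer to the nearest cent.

At 9.00% the monthly rate is 0.0075000, so the payment is 177,000 × 0.0075000 / (1 − 1.0075000^−180) = $1,795.25.

$1,795.25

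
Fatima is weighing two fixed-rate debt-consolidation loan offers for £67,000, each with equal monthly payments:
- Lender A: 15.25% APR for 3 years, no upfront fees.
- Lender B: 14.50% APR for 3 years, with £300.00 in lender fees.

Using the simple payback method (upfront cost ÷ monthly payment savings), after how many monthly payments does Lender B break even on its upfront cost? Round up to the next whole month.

13 months

Lender A: at 15.25% the monthly rate is 0.0127083, so the payment is 67,000 × 0.0127083 / (1 − 1.0127083^−36) = £2,330.79.
Lender B: at 14.50% the monthly rate is 0.0120833, so the payment is 67,000 × 0.0120833 / (1 − 1.0120833^−36) = £2,306.21.
Monthly savings = £2,330.79 − £2,306.21 = £24.58.
Break-even = £300.00 / £24.58 = 12.21 → 13 months.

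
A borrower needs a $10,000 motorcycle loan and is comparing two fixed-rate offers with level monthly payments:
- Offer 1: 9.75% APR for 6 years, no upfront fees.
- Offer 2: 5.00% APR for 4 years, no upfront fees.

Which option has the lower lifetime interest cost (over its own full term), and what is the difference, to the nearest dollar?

Offer 1: at 9.75% the monthly rate is 0.0081250, so the payment is 10,000 × 0.0081250 / (1 − 1.0081250^−72) = $184.00.
Total interest on Offer 1 = 72 × $184.00 − $10,000 = $3,248.00.
Offer 2: monthly rate = 5%/12 = 0.0041667; payment = 10,000 × 0.0041667 / (1 − (1+0.0041667)^−48) = $230.29.
Total interest on Offer 2 = 48 × $230.29 − $10,000 = $1,053.92.
Offer 2 is lower by $2,194.08.

Offer 2 by $2,194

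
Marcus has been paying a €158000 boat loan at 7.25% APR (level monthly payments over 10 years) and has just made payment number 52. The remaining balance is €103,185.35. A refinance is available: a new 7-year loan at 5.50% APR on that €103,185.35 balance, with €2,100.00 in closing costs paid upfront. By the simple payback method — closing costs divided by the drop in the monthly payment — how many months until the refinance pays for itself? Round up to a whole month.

6 months

Current payment = 158,000 × 7.25%/12 / (1 − (1+0.0060417)^−120) = €1,854.94.
Refinanced payment = 103,185.35 × 0.0045833 / (1 − (1+0.0045833)^−84) = €1,482.78.
Monthly savings = €1,854.94 − €1,482.78 = €372.16.
Break-even = €2,100.00 / €372.16 = 5.64 → 6 months.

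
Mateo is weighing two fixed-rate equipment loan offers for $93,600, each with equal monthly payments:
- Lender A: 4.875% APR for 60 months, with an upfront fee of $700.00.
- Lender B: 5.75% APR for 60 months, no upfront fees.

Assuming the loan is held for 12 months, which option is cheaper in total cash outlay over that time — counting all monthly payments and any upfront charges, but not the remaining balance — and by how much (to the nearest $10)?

Lender B by $250

Lender A: monthly rate = 4.875%/12 = 0.0040625; payment = 93,600 × 0.0040625 / (1 − (1+0.0040625)^−60) = $1,760.99.
Lender B: monthly rate = 5.75%/12 = 0.0047917; payment = 93,600 × 0.0047917 / (1 − (1+0.0047917)^−60) = $1,798.69.
Over 12 months: Lender A costs 12 × $1,760.99 + $700.00 = $21,831.88; Lender B costs 12 × $1,798.69 = $21,584.28.
Lender B is cheaper by $21,831.88 − $21,584.28 = $247.60.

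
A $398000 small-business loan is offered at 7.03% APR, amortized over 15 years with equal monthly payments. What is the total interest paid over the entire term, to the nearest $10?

Monthly rate = 7.03%/12 = 0.0058583; payment = 398,000 × 0.0058583 / (1 − (1+0.0058583)^−180) = $3,584.02.
Total paid = 180 × $3,584.02 = $645,123.60; interest = $645,123.60 − $398,000 = $247,123.60.

$247,120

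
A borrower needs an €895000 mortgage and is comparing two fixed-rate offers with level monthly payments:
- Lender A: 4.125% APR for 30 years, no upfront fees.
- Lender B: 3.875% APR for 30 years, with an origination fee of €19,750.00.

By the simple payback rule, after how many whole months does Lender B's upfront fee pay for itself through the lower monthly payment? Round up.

154 months

Lender A: monthly rate = 4.125%/12 = 0.0034375; payment = 895,000 × 0.0034375 / (1 − (1+0.0034375)^−360) = €4,337.62.
Lender B: at 3.875% the monthly rate is 0.0032292, so the payment is 895,000 × 0.0032292 / (1 − 1.0032292^−360) = €4,208.62.
Monthly savings = €4,337.62 − €4,208.62 = €129.00.
Break-even = €19,750.00 / €129.00 = 153.10 → 154 months.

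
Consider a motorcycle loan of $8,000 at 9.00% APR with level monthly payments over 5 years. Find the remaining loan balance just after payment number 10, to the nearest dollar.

$6,903

With monthly rate i = 9%/12 = 0.0075000, the balance after k of n payments is P · [(1+i)^n − (1+i)^k] / [(1+i)^n − 1].
(1+0.0075000)^60 = 1.56568103 and (1+0.0075000)^10 = 1.07758255, so the balance is 8,000 × (1.56568103 − 1.07758255) / (1.56568103 − 1) = $6,902.81.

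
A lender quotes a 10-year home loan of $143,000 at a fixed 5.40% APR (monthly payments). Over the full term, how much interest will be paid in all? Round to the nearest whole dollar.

Monthly rate = 5.4%/12 = 0.0045000; payment = 143,000 × 0.0045000 / (1 − (1+0.0045000)^−120) = $1,544.85.
Total paid = 120 × $1,544.85 = $185,382.00; interest = $185,382.00 − $143,000 = $42,382.00.

$42,382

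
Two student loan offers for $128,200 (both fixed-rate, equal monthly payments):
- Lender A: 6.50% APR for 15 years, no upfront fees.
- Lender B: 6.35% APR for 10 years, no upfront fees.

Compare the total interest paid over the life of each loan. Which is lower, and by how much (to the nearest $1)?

Lender A: at 6.50% the monthly rate is 0.0054167, so the payment is 128,200 × 0.0054167 / (1 − 1.0054167^−180) = $1,116.76.
Total interest on Lender A = 180 × $1,116.76 − $128,200 = $72,816.80.
Lender B: at 6.35% the monthly rate is 0.0052917, so the payment is 128,200 × 0.0052917 / (1 − 1.0052917^−120) = $1,445.92.
Total interest on Lender B = 120 × $1,445.92 − $128,200 = $45,310.40.
Lender B is lower by $27,506.40.

Lender B by $27,506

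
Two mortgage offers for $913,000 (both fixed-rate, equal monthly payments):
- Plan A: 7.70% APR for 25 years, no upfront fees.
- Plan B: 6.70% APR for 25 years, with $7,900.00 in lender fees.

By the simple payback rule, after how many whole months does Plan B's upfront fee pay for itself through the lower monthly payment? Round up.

14 months

Plan A: at 7.70% the monthly rate is 0.0064167, so the payment is 913,000 × 0.0064167 / (1 − 1.0064167^−300) = $6,866.21.
Plan B: monthly rate = 6.7%/12 = 0.0055833; payment = 913,000 × 0.0055833 / (1 − (1+0.0055833)^−300) = $6,279.23.
Monthly savings = $6,866.21 − $6,279.23 = $586.98.
Break-even = $7,900.00 / $586.98 = 13.46 → 14 months.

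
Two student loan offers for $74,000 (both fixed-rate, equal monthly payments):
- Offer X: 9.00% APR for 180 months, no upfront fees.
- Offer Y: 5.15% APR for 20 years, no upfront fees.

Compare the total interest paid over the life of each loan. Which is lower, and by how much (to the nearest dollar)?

Offer Y by $16,416

Offer X: monthly rate = 9%/12 = 0.0075000; payment = 74,000 × 0.0075000 / (1 − (1+0.0075000)^−180) = $750.56.
Total interest on Offer X = 180 × $750.56 − $74,000 = $61,100.80.
Offer Y: at 5.15% the monthly rate is 0.0042917, so the payment is 74,000 × 0.0042917 / (1 − 1.0042917^−240) = $494.52.
Total interest on Offer Y = 240 × $494.52 − $74,000 = $44,684.80.
Offer Y is lower by $16,416.00.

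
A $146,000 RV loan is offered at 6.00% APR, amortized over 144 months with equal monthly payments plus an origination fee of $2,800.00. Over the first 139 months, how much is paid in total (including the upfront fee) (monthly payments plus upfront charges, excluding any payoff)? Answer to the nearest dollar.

$200,839

At 6.00% the monthly rate is 0.0050000, so the payment is 146,000 × 0.0050000 / (1 − 1.0050000^−144) = $1,424.74.
Total outlay = 139 × $1,424.74 + $2,800.00 = $200,838.86.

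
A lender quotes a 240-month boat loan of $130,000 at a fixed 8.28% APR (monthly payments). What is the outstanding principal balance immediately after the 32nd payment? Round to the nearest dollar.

$122,397

With monthly rate i = 8.28%/12 = 0.0069000, the balance after k of n payments is P · [(1+i)^n − (1+i)^k] / [(1+i)^n − 1].
(1+0.0069000)^240 = 5.20860958 and (1+0.0069000)^32 = 1.24612873, so the balance is 130,000 × (5.20860958 − 1.24612873) / (5.20860958 − 1) = $122,397.31.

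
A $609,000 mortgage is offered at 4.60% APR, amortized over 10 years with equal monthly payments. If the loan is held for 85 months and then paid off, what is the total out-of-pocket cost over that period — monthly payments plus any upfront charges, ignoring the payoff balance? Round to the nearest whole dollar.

Monthly rate = 4.6%/12 = 0.0038333; payment = 609,000 × 0.0038333 / (1 − (1+0.0038333)^−120) = $6,340.98.
Total outlay = 85 × $6,340.98 = $538,983.30.

$538,983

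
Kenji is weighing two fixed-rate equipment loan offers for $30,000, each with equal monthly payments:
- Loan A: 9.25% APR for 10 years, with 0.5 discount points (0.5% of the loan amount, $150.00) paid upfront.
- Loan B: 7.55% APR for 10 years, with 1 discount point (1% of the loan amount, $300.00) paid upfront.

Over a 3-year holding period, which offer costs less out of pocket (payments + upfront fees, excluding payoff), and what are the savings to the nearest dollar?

Loan A: monthly rate = 9.25%/12 = 0.0077083; payment = 30,000 × 0.0077083 / (1 − (1+0.0077083)^−120) = $384.10.
Loan B: monthly rate = 7.55%/12 = 0.0062917; payment = 30,000 × 0.0062917 / (1 − (1+0.0062917)^−120) = $356.89.
Over 36 months: Loan A costs 36 × $384.10 + $150.00 = $13,977.60; Loan B costs 36 × $356.89 + $300.00 = $13,148.04.
Loan B is cheaper by $13,977.60 − $13,148.04 = $829.56.

Loan B by $830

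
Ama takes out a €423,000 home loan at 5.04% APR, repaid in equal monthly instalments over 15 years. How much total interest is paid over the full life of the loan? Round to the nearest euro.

Monthly rate = 5.04%/12 = 0.0042000; payment = 423,000 × 0.0042000 / (1 − (1+0.0042000)^−180) = €3,353.88.
Total paid = 180 × €3,353.88 = €603,698.40; interest = €603,698.40 − €423,000 = €180,698.40.

€180,698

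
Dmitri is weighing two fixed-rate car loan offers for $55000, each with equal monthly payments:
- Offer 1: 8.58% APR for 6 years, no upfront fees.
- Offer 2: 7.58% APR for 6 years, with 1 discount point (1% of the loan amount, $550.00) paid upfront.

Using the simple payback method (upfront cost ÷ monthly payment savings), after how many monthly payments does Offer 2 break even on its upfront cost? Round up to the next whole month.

Offer 1: at 8.58% the monthly rate is 0.0071500, so the payment is 55,000 × 0.0071500 / (1 − 1.0071500^−72) = $979.98.
Offer 2: monthly rate = 7.58%/12 = 0.0063167; payment = 55,000 × 0.0063167 / (1 − (1+0.0063167)^−72) = $953.09.
Monthly savings = $979.98 − $953.09 = $26.89.
Break-even = $550.00 / $26.89 = 20.45 → 21 months.

21 months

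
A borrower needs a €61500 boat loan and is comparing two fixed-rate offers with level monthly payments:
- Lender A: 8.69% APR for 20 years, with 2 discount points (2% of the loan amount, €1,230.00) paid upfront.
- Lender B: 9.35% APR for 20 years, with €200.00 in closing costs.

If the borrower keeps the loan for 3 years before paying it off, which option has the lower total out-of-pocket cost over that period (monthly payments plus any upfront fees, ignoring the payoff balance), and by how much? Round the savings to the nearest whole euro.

Lender A: at 8.69% the monthly rate is 0.0072417, so the payment is 61,500 × 0.0072417 / (1 − 1.0072417^−240) = €541.13.
Lender B: monthly rate = 9.35%/12 = 0.0077917; payment = 61,500 × 0.0077917 / (1 − (1+0.0077917)^−240) = €567.25.
Over 36 months: Lender A costs 36 × €541.13 + €1,230.00 = €20,710.68; Lender B costs 36 × €567.25 + €200.00 = €20,621.00.
Lender B is cheaper by €20,710.68 − €20,621.00 = €89.68.

Lender B by €90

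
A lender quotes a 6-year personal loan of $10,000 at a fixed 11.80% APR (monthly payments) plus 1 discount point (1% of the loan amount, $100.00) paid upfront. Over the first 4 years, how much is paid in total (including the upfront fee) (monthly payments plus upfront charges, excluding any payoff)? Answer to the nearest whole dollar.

At 11.80% the monthly rate is 0.0098333, so the payment is 10,000 × 0.0098333 / (1 − 1.0098333^−72) = $194.46.
Total outlay = 48 × $194.46 + $100.00 = $9,434.08.

$9,434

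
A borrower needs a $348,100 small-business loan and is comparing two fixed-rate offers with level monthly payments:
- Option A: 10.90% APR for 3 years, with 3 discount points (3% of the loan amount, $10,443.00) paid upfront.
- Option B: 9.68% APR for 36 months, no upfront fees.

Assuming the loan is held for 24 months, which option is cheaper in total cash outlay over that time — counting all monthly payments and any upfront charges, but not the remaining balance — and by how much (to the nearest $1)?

Option A: monthly rate = 10.9%/12 = 0.0090833; payment = 348,100 × 0.0090833 / (1 − (1+0.0090833)^−36) = $11,379.87.
Option B: monthly rate = 9.68%/12 = 0.0080667; payment = 348,100 × 0.0080667 / (1 − (1+0.0080667)^−36) = $11,179.98.
Over 24 months: Option A costs 24 × $11,379.87 + $10,443.00 = $283,559.88; Option B costs 24 × $11,179.98 = $268,319.52.
Option B is cheaper by $283,559.88 − $268,319.52 = $15,240.36.

Option B by $15,240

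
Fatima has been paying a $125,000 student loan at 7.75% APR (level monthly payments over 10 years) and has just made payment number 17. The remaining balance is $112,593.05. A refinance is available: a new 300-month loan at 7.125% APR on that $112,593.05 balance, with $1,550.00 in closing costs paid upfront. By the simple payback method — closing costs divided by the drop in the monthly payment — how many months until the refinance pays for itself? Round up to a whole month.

3 months

Current payment = 125,000 × 7.75%/12 / (1 − (1+0.0064583)^−120) = $1,500.13.
Refinanced payment = 112,593.05 × 0.0059375 / (1 − (1+0.0059375)^−300) = $804.78.
Monthly savings = $1,500.13 − $804.78 = $695.35.
Break-even = $1,550.00 / $695.35 = 2.23 → 3 months.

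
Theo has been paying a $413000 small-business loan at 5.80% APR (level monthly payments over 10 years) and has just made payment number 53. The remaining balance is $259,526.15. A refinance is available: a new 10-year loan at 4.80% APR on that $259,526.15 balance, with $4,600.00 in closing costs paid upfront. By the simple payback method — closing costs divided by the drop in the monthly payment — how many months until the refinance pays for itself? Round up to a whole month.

3 months

Current payment = 413,000 × 5.8%/12 / (1 − (1+0.0048333)^−120) = $4,543.78.
Refinanced payment = 259,526.15 × 0.0040000 / (1 − (1+0.0040000)^−120) = $2,727.38.
Monthly savings = $4,543.78 − $2,727.38 = $1,816.40.
Break-even = $4,600.00 / $1,816.40 = 2.53 → 3 months.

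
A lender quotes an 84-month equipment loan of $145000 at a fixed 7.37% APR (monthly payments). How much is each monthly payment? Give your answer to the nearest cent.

$2,214.76

Monthly rate = 7.37%/12 = 0.0061417; payment = 145,000 × 0.0061417 / (1 − (1+0.0061417)^−84) = $2,214.76.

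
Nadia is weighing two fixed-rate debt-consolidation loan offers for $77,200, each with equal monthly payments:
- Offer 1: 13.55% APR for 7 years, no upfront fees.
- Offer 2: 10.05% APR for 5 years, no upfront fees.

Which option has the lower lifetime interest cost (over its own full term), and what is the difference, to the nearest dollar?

Offer 2 by $21,389

Offer 1: monthly rate = 13.55%/12 = 0.0112917; payment = 77,200 × 0.0112917 / (1 − (1+0.0112917)^−84) = $1,427.61.
Total interest on Offer 1 = 84 × $1,427.61 − $77,200 = $42,719.24.
Offer 2: at 10.05% the monthly rate is 0.0083750, so the payment is 77,200 × 0.0083750 / (1 − 1.0083750^−60) = $1,642.17.
Total interest on Offer 2 = 60 × $1,642.17 − $77,200 = $21,330.20.
Offer 2 is lower by $21,389.04.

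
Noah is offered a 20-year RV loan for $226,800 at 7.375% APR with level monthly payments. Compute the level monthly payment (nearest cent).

$1,809.79

Monthly rate = 7.375%/12 = 0.0061458; payment = 226,800 × 0.0061458 / (1 − (1+0.0061458)^−240) = $1,809.79.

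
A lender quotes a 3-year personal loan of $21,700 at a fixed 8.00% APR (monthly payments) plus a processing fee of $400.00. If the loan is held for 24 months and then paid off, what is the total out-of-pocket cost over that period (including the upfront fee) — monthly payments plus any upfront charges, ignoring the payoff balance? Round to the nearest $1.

At 8.00% the monthly rate is 0.0066667, so the payment is 21,700 × 0.0066667 / (1 − 1.0066667^−36) = $680.00.
Total outlay = 24 × $680.00 + $400.00 = $16,720.00.

$16,720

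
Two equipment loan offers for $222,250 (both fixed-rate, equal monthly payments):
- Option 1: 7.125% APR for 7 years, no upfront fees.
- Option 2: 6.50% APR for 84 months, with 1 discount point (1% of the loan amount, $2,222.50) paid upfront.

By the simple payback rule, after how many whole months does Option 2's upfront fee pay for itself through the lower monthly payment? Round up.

33 months

Option 1: monthly rate = 7.125%/12 = 0.0059375; payment = 222,250 × 0.0059375 / (1 − (1+0.0059375)^−84) = $3,367.95.
Option 2: at 6.50% the monthly rate is 0.0054167, so the payment is 222,250 × 0.0054167 / (1 − 1.0054167^−84) = $3,300.29.
Monthly savings = $3,367.95 − $3,300.29 = $67.66.
Break-even = $2,222.50 / $67.66 = 32.85 → 33 months.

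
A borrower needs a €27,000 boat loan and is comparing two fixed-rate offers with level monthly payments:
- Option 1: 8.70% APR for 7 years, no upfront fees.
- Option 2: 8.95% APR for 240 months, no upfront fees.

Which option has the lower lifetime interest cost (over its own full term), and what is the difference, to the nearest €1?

Option 1: at 8.70% the monthly rate is 0.0072500, so the payment is 27,000 × 0.0072500 / (1 − 1.0072500^−84) = €430.31.
Total interest on Option 1 = 84 × €430.31 − €27,000 = €9,146.04.
Option 2: monthly rate = 8.95%/12 = 0.0074583; payment = 27,000 × 0.0074583 / (1 − (1+0.0074583)^−240) = €242.06.
Total interest on Option 2 = 240 × €242.06 − €27,000 = €31,094.40.
Option 1 is lower by €21,948.36.

Option 1 by €21,948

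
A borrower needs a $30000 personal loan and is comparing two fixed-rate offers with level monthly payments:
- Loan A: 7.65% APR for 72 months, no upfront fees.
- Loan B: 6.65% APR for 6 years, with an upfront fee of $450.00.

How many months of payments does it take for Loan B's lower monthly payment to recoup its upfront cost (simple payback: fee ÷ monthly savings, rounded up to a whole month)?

Loan A: at 7.65% the monthly rate is 0.0063750, so the payment is 30,000 × 0.0063750 / (1 − 1.0063750^−72) = $520.89.
Loan B: monthly rate = 6.65%/12 = 0.0055417; payment = 30,000 × 0.0055417 / (1 − (1+0.0055417)^−72) = $506.44.
Monthly savings = $520.89 − $506.44 = $14.45.
Break-even = $450.00 / $14.45 = 31.14 → 32 months.

32 months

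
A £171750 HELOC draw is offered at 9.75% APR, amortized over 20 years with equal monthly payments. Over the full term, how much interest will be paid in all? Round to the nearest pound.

£219,229

At 9.75% the monthly rate is 0.0081250, so the payment is 171,750 × 0.0081250 / (1 − 1.0081250^−240) = £1,629.08.
Total paid = 240 × £1,629.08 = £390,979.20; interest = £390,979.20 − £171,750 = £219,229.20.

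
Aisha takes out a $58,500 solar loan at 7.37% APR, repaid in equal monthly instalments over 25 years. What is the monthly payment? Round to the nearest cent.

Monthly rate = 7.37%/12 = 0.0061417; payment = 58,500 × 0.0061417 / (1 − (1+0.0061417)^−300) = $427.38.

$427.38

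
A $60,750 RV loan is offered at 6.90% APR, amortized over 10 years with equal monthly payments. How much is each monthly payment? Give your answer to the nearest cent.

$702.23

At 6.90% the monthly rate is 0.0057500, so the payment is 60,750 × 0.0057500 / (1 − 1.0057500^−120) = $702.23.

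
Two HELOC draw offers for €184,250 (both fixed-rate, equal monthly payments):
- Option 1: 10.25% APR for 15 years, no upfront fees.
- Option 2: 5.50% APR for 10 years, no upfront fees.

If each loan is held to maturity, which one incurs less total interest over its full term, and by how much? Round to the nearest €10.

Option 2 by €121,530

Option 1: at 10.25% the monthly rate is 0.0085417, so the payment is 184,250 × 0.0085417 / (1 − 1.0085417^−180) = €2,008.23.
Total interest on Option 1 = 180 × €2,008.23 − €184,250 = €177,231.40.
Option 2: at 5.50% the monthly rate is 0.0045833, so the payment is 184,250 × 0.0045833 / (1 − 1.0045833^−120) = €1,999.60.
Total interest on Option 2 = 120 × €1,999.60 − €184,250 = €55,702.00.
Option 2 is lower by €121,529.40.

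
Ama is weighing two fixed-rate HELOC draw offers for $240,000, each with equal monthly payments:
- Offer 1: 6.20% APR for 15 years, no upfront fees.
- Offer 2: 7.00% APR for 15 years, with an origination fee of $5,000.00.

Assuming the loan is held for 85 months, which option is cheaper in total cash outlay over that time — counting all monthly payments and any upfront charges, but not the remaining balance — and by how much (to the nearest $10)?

Offer 1: at 6.20% the monthly rate is 0.0051667, so the payment is 240,000 × 0.0051667 / (1 − 1.0051667^−180) = $2,051.28.
Offer 2: at 7.00% the monthly rate is 0.0058333, so the payment is 240,000 × 0.0058333 / (1 − 1.0058333^−180) = $2,157.19.
Over 85 months: Offer 1 costs 85 × $2,051.28 = $174,358.80; Offer 2 costs 85 × $2,157.19 + $5,000.00 = $188,361.15.
Offer 1 is cheaper by $188,361.15 − $174,358.80 = $14,002.35.

Offer 1 by $14,000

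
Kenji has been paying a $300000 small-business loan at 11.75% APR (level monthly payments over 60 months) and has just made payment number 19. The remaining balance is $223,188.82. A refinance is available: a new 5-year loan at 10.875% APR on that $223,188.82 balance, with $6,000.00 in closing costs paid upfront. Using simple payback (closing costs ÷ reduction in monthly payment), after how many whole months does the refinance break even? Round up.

4 months

Current payment = 300,000 × 11.75%/12 / (1 − (1+0.0097917)^−60) = $6,635.50.
Refinanced payment = 223,188.82 × 0.0090625 / (1 − (1+0.0090625)^−60) = $4,838.76.
Monthly savings = $6,635.50 − $4,838.76 = $1,796.74.
Break-even = $6,000.00 / $1,796.74 = 3.34 → 4 months.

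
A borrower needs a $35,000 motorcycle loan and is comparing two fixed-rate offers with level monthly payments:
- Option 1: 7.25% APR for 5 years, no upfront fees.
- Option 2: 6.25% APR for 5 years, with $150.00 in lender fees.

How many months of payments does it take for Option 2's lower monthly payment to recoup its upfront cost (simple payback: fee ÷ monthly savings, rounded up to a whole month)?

Option 1: monthly rate = 7.25%/12 = 0.0060417; payment = 35,000 × 0.0060417 / (1 − (1+0.0060417)^−60) = $697.18.
Option 2: at 6.25% the monthly rate is 0.0052083, so the payment is 35,000 × 0.0052083 / (1 − 1.0052083^−60) = $680.72.
Monthly savings = $697.18 − $680.72 = $16.46.
Break-even = $150.00 / $16.46 = 9.11 → 10 months.

10 months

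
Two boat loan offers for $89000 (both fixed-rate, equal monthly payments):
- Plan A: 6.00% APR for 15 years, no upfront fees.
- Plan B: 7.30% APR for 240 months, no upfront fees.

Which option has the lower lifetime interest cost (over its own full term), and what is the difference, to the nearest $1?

Plan A by $34,286

Plan A: monthly rate = 6%/12 = 0.0050000; payment = 89,000 × 0.0050000 / (1 − (1+0.0050000)^−180) = $751.03.
Total interest on Plan A = 180 × $751.03 − $89,000 = $46,185.40.
Plan B: monthly rate = 7.3%/12 = 0.0060833; payment = 89,000 × 0.0060833 / (1 − (1+0.0060833)^−240) = $706.13.
Total interest on Plan B = 240 × $706.13 − $89,000 = $80,471.20.
Plan A is lower by $34,285.80.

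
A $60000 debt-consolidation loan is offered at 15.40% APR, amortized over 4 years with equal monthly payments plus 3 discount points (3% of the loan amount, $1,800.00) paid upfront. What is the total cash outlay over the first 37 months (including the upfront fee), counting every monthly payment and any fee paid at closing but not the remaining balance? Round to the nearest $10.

At 15.40% the monthly rate is 0.0128333, so the payment is 60,000 × 0.0128333 / (1 − 1.0128333^−48) = $1,682.04.
Total outlay = 37 × $1,682.04 + $1,800.00 = $64,035.48.

$64,040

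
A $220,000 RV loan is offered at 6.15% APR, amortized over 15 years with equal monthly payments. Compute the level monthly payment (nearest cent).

$1,874.36

At 6.15% the monthly rate is 0.0051250, so the payment is 220,000 × 0.0051250 / (1 − 1.0051250^−180) = $1,874.36.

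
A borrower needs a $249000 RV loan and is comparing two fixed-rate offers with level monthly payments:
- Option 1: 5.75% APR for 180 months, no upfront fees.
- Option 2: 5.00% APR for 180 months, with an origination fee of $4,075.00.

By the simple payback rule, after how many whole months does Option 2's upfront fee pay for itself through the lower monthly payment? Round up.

Option 1: monthly rate = 5.75%/12 = 0.0047917; payment = 249,000 × 0.0047917 / (1 − (1+0.0047917)^−180) = $2,067.72.
Option 2: at 5.00% the monthly rate is 0.0041667, so the payment is 249,000 × 0.0041667 / (1 − 1.0041667^−180) = $1,969.08.
Monthly savings = $2,067.72 − $1,969.08 = $98.64.
Break-even = $4,075.00 / $98.64 = 41.31 → 42 months.

42 months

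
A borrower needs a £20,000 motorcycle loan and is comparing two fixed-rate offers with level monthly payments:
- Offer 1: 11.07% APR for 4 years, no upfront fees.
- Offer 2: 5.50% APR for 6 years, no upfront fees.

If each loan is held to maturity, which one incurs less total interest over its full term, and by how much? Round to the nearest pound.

Offer 2 by £1,318

Offer 1: at 11.07% the monthly rate is 0.0092250, so the payment is 20,000 × 0.0092250 / (1 − 1.0092250^−48) = £517.59.
Total interest on Offer 1 = 48 × £517.59 − £20,000 = £4,844.32.
Offer 2: monthly rate = 5.5%/12 = 0.0045833; payment = 20,000 × 0.0045833 / (1 − (1+0.0045833)^−72) = £326.76.
Total interest on Offer 2 = 72 × £326.76 − £20,000 = £3,526.72.
Offer 2 is lower by £1,317.60.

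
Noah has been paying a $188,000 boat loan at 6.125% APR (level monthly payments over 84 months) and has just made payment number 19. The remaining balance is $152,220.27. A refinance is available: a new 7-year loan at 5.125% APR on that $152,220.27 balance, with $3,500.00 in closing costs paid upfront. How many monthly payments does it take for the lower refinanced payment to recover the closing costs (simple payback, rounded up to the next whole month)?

Current payment = 188,000 × 6.125%/12 / (1 − (1+0.0051042)^−84) = $2,757.69.
Refinanced payment = 152,220.27 × 0.0042708 / (1 − (1+0.0042708)^−84) = $2,160.42.
Monthly savings = $2,757.69 − $2,160.42 = $597.27.
Break-even = $3,500.00 / $597.27 = 5.86 → 6 months.

6 months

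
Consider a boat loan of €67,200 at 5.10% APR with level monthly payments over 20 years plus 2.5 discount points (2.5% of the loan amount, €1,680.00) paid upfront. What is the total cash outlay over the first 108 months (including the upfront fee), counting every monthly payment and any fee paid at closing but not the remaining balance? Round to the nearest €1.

At 5.10% the monthly rate is 0.0042500, so the payment is 67,200 × 0.0042500 / (1 − 1.0042500^−240) = €447.21.
Total outlay = 108 × €447.21 + €1,680.00 = €49,978.68.

€49,979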